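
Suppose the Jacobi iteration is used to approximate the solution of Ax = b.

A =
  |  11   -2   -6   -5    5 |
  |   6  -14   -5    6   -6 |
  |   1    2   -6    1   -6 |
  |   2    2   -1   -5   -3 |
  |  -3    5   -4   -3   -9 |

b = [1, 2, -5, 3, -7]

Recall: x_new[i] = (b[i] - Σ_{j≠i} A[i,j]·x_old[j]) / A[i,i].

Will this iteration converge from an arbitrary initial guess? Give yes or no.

Diagonal D = diag(11, -14, -6, -5, -9); L, U strict lower/upper.
Jacobi: T = -D⁻¹(L+U), T[4,1] = -(5)/(-9) = +0.5556; T[4,4] = 0.
  T[0,:] = [+0.0000  +0.1818  +0.5455  +0.4545  -0.4545]
  T[1,:] = [+0.4286  +0.0000  -0.3571  +0.4286  -0.4286]
  T[2,:] = [+0.1667  +0.3333  +0.0000  +0.1667  -1.0000]
  T[3,:] = [+0.4000  +0.4000  -0.2000  +0.0000  -0.6000]
  T[4,:] = [-0.3333  +0.5556  -0.4444  -0.3333  +0.0000]
moduli |λ_i(T)| = 1.1514, 0.6902, 0.6902, 0.3994, 0.3451.
spectral radius ρ = 1.1514; 1.1514 > 1: divergent.

no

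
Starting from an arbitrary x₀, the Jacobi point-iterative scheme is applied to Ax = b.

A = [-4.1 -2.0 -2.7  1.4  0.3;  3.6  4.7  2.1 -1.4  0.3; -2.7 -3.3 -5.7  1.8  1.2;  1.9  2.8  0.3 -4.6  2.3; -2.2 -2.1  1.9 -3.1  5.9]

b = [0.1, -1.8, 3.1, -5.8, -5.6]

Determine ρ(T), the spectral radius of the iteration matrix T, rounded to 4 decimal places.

Diagonal D = diag(-4.1, 4.7, -5.7, -4.6, 5.9); L, U strict lower/upper.
T_J = -D⁻¹(L+U): T[2,0] = -(-2.7)/(-5.7) = -0.4737; T[2,2] = 0.
  T[0,:] = [+0.0000  -0.4878  -0.6585  +0.3415  +0.0732]
  T[1,:] = [-0.7660  +0.0000  -0.4468  +0.2979  -0.0638]
  T[2,:] = [-0.4737  -0.5789  +0.0000  +0.3158  +0.2105]
  T[3,:] = [+0.4130  +0.6087  +0.0652  +0.0000  +0.5000]
  T[4,:] = [+0.3729  +0.3559  -0.3220  +0.5254  +0.0000]
|roots of det(T-λI)|: 1.3905, 0.6933, 0.6933, 0.5825, 0.4132.
spectral radius ρ = 1.3905; 1.3905 > 1: divergent.

1.3905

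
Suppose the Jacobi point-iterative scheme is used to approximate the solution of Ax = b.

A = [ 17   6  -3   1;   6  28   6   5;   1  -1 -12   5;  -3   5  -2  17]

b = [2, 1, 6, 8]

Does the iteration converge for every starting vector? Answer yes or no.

Split A = D + L + U, D = diag(17, 28, -12, 17).
Jacobi: T = -D⁻¹(L+U), T[2,3] = -(5)/(-12) = +0.4167; T[2,2] = 0.
  T[0,:] = [+0.0000, -0.3529, +0.1765, -0.0588]
  T[1,:] = [-0.2143, +0.0000, -0.2143, -0.1786]
  T[2,:] = [+0.0833, -0.0833, +0.0000, +0.4167]
  T[3,:] = [+0.1765, -0.2941, +0.1176, +0.0000]
eigenvalue magnitudes: 0.5665, 0.2798, 0.2033, 0.2033.
ρ(T) = max|λ| = 0.5665; 0.5665 < 1 ⇒ converges.

yes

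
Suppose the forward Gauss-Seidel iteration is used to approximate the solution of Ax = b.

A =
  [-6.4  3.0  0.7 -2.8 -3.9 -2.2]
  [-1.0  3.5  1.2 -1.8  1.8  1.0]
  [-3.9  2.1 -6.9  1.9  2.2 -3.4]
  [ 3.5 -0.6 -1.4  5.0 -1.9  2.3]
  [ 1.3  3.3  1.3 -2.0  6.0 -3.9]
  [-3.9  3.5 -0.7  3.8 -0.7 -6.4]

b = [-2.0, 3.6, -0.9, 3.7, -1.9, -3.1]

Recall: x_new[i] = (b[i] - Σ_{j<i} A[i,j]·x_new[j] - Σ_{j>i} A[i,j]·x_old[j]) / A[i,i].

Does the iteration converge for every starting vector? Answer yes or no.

Let D = diag(-6.4, 3.5, -6.9, 5, 6, -6.4); L, U the strict triangles.
T_GS = -(D+L)⁻¹U: row 0 first, T[0,1] = -(3)/(-6.4) = +0.4688; later rows by forward substitution.
  T[0,:] = [+0.0000  +0.4688  +0.1094  -0.4375  -0.6094  -0.3438]
  T[1,:] = [+0.0000  +0.1339  -0.3116  +0.3893  -0.6884  -0.3839]
  T[2,:] = [+0.0000  -0.2242  -0.1567  +0.6411  +0.4538  -0.4153]
  T[3,:] = [+0.0000  -0.3748  -0.1578  +0.5325  +0.8510  -0.3817]
  T[4,:] = [+0.0000  -0.2516  +0.1290  -0.0807  +0.6960  +0.8984]
  T[5,:] = [+0.0000  -0.3829  -0.3277  +0.7344  +0.3744  -0.2800]
|eigenvalues of T|: 1.4094, 0.6538, 0.6538, 0.1051, 0.1051, 0.0000.
ρ(T) = max|λ| = 1.4094; 1.4094 > 1, so it fails to converge.

no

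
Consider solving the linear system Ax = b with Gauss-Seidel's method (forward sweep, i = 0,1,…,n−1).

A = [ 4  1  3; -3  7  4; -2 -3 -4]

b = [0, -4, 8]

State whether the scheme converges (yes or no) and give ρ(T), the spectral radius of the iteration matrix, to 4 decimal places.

Write A = D+L+U with D = diag(4, 7, -4).
GS T = -(D+L)⁻¹U: row 0 first, T[0,2] = -(3)/(4) = -0.7500; later rows by forward substitution.
  T[0,:] = [+0.0000, -0.2500, -0.7500]
  T[1,:] = [+0.0000, -0.1071, -0.8929]
  T[2,:] = [+0.0000, +0.2054, +1.0446]
|roots of det(T-λI)|: 0.8538, 0.0837, 0.0000.
spectral radius ρ = 0.8538; 0.8538 < 1: convergent.

yes, ρ = 0.8538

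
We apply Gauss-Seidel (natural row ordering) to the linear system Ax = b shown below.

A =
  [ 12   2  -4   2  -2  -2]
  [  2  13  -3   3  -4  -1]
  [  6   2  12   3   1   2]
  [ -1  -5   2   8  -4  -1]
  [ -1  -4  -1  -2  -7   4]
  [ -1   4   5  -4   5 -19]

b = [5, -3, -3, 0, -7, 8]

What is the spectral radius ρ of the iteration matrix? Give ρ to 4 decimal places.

Write A = D+L+U with D = diag(12, 13, 12, 8, -7, -19).
GS T = -(D+L)⁻¹U: row 0 first, T[0,2] = -(-4)/(12) = +0.3333; later rows by forward substitution.
  T[0,:] = [+0.0000, -0.1667, +0.3333, -0.1667, +0.1667, +0.1667]
  T[1,:] = [+0.0000, +0.0256, +0.1795, -0.2051, +0.2821, +0.0513]
  T[2,:] = [+0.0000, +0.0791, -0.1966, -0.1325, -0.2137, -0.2585]
  T[3,:] = [+0.0000, -0.0246, +0.2030, -0.1159, +0.7505, +0.2425]
  T[4,:] = [+0.0000, +0.0049, -0.1801, +0.1931, -0.3689, +0.4860]
  T[5,:] = [+0.0000, +0.0414, -0.1216, +0.0059, -0.2607, +0.0108]
|eigenvalues of T|: 0.5814, 0.2062, 0.1685, 0.1685, 0.0425, 0.0000.
spectral radius ρ = 0.5814; 0.5814 < 1: convergent.

0.5814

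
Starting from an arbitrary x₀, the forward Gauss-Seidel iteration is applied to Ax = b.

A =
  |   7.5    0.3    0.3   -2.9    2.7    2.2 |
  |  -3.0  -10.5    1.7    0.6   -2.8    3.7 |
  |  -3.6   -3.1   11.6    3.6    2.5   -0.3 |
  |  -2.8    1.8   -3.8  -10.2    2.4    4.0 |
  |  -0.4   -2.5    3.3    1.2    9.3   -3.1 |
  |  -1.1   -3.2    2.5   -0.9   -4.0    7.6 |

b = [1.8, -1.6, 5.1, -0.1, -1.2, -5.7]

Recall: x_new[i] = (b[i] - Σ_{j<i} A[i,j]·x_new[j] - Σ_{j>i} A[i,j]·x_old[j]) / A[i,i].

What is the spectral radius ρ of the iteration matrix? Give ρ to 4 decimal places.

0.5459

Let D = diag(7.5, -10.5, 11.6, -10.2, 9.3, 7.6); L, U the strict triangles.
GS T = -(D+L)⁻¹U: row 0 first, T[0,2] = -(0.3)/(7.5) = -0.0400; later rows by forward substitution.
  T[0,:] = [+0.0000  -0.0400  -0.0400  +0.3867  -0.3600  -0.2933]
  T[1,:] = [+0.0000  +0.0114  +0.1733  -0.0533  -0.1638  +0.4362]
  T[2,:] = [+0.0000  -0.0094  +0.0339  -0.2046  -0.3710  +0.0514]
  T[3,:] = [+0.0000  +0.0165  +0.0289  -0.0393  +0.4434  +0.5305]
  T[4,:] = [+0.0000  +0.0025  +0.0291  +0.0800  +0.0149  +0.3513]
  T[5,:] = [+0.0000  +0.0054  +0.0748  +0.1382  +0.0613  +0.3720]
|eigenvalues of T|: 0.5459, 0.1684, 0.1684, 0.1647, 0.0089, 0.0000.
ρ(T) = max|λ| = 0.5459; 0.5459 < 1: convergent.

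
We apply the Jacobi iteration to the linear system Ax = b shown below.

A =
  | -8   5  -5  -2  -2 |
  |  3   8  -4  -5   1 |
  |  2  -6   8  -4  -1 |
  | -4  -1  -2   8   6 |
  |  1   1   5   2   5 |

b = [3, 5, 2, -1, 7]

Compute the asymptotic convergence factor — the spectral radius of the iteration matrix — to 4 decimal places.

Let D = diag(-8, 8, 8, 8, 5); L, U the strict triangles.
Jacobi: T = -D⁻¹(L+U), T[3,2] = -(-2)/(8) = +0.2500; T[3,3] = 0.
  T[0,:] = [+0.0000 +0.6250 -0.6250 -0.2500 -0.2500]
  T[1,:] = [-0.3750 +0.0000 +0.5000 +0.6250 -0.1250]
  T[2,:] = [-0.2500 +0.7500 +0.0000 +0.5000 +0.1250]
  T[3,:] = [+0.5000 +0.1250 +0.2500 +0.0000 -0.7500]
  T[4,:] = [-0.2000 -0.2000 -1.0000 -0.4000 +0.0000]
|roots of det(T-λI)|: 1.2384, 0.6586, 0.6586, 0.4291, 0.4291.
ρ = 1.2384; 1.2384 > 1, so it fails to converge.

1.2384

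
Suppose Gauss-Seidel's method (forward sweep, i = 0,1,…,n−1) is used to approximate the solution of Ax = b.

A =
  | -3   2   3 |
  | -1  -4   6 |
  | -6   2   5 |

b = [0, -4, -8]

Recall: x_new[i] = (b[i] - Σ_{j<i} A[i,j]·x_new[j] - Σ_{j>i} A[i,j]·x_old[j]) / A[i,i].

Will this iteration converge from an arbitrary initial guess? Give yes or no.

Diagonal D = diag(-3, -4, 5); L, U strict lower/upper.
Gauss-Seidel: T = -(D+L)⁻¹U, row 0 first, T[0,2] = -(3)/(-3) = +1.0000; later rows by forward substitution.
  T[0,:] = [+0.0000, +0.6667, +1.0000]
  T[1,:] = [+0.0000, -0.1667, +1.2500]
  T[2,:] = [+0.0000, +0.8667, +0.7000]
|λ(T)| sorted: 1.3941, 0.8608, 0.0000.
spectral radius ρ = 1.3941; 1.3941 > 1 ⇒ diverges.

no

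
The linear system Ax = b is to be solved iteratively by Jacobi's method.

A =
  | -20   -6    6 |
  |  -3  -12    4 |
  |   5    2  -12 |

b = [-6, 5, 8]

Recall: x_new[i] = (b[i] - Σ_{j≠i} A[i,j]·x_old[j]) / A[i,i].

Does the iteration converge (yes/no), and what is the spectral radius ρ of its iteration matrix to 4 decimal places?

yes, ρ = 0.5894

Diagonal D = diag(-20, -12, -12); L, U strict lower/upper.
Jacobi: T = -D⁻¹(L+U), T[1,0] = -(-3)/(-12) = -0.2500; T[1,1] = 0.
  T[0,:] = [+0.0000  -0.3000  +0.3000]
  T[1,:] = [-0.2500  +0.0000  +0.3333]
  T[2,:] = [+0.4167  +0.1667  +0.0000]
|λ(T)| sorted: 0.5894, 0.3031, 0.3031.
ρ = 0.5894; 0.5894 < 1, so it converges for any x₀.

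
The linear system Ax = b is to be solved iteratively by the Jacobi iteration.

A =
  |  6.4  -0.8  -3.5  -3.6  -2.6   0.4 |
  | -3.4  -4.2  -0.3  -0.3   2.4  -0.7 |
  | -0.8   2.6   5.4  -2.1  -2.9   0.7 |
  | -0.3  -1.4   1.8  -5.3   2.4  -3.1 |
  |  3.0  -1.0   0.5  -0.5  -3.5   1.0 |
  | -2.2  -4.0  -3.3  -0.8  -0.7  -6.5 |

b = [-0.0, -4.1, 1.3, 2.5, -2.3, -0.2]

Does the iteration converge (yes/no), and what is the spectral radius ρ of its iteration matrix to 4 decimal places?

no, ρ = 1.2118

A = D + L + U where D = diag(6.4, -4.2, 5.4, -5.3, -3.5, -6.5).
Jacobi T = -D⁻¹(L+U): T[3,2] = -(1.8)/(-5.3) = +0.3396; T[3,3] = 0.
  T[0,:] = [+0.0000, +0.1250, +0.5469, +0.5625, +0.4062, -0.0625]
  T[1,:] = [-0.8095, +0.0000, -0.0714, -0.0714, +0.5714, -0.1667]
  T[2,:] = [+0.1481, -0.4815, +0.0000, +0.3889, +0.5370, -0.1296]
  T[3,:] = [-0.0566, -0.2642, +0.3396, +0.0000, +0.4528, -0.5849]
  T[4,:] = [+0.8571, -0.2857, +0.1429, -0.1429, +0.0000, +0.2857]
  T[5,:] = [-0.3385, -0.6154, -0.5077, -0.1231, -0.1077, +0.0000]
moduli |λ_i(T)| = 1.2118, 0.9230, 0.9230, 0.4683, 0.4683, 0.2738.
spectral radius ρ = 1.2118; 1.2118 > 1 ⇒ diverges.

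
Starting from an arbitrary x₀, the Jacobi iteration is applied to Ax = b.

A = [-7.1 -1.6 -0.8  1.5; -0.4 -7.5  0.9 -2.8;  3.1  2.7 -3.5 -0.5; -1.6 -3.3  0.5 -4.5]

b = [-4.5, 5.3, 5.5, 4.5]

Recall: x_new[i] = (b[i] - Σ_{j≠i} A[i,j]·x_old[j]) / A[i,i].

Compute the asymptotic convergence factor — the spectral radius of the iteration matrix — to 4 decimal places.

Diagonal D = diag(-7.1, -7.5, -3.5, -4.5); L, U strict lower/upper.
T_J = -D⁻¹(L+U): T[3,0] = -(-1.6)/(-4.5) = -0.3556; T[3,3] = 0.
  T[0,:] = [+0.0000 -0.2254 -0.1127 +0.2113]
  T[1,:] = [-0.0533 +0.0000 +0.1200 -0.3733]
  T[2,:] = [+0.8857 +0.7714 +0.0000 -0.1429]
  T[3,:] = [-0.3556 -0.7333 +0.1111 +0.0000]
eigenvalue magnitudes: 0.5575, 0.3954, 0.2432, 0.2432.
ρ = 0.5575; 0.5575 < 1: convergent.

0.5575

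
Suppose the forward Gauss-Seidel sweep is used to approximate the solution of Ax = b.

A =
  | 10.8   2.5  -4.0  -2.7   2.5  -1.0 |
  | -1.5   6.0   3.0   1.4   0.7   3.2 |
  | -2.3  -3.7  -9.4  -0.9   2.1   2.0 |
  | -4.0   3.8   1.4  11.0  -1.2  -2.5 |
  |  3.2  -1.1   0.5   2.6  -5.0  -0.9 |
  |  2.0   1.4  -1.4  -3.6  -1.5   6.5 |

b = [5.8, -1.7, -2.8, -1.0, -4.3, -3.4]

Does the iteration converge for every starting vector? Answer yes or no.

Let D = diag(10.8, 6, -9.4, 11, -5, 6.5); L, U the strict triangles.
T_GS = -(D+L)⁻¹U: row 0 first, T[0,5] = -(-1)/(10.8) = +0.0926; later rows by forward substitution.
  T[0,:] = [+0.0000, -0.2315, +0.3704, +0.2500, -0.2315, +0.0926]
  T[1,:] = [+0.0000, -0.0579, -0.4074, -0.1708, -0.1745, -0.5102]
  T[2,:] = [+0.0000, +0.0794, +0.0697, -0.0897, +0.3487, +0.3909]
  T[3,:] = [+0.0000, -0.0743, +0.2665, +0.1613, +0.0408, +0.3874]
  T[4,:] = [+0.0000, -0.1661, +0.4722, +0.2725, -0.0536, +0.2321]
  T[5,:] = [+0.0000, +0.0213, +0.2454, +0.0928, +0.1942, +0.4337]
moduli |λ_i(T)| = 0.8902, 0.2586, 0.1183, 0.0735, 0.0335, 0.0000.
spectral radius ρ = 0.8902; 0.8902 < 1 ⇒ converges.

yes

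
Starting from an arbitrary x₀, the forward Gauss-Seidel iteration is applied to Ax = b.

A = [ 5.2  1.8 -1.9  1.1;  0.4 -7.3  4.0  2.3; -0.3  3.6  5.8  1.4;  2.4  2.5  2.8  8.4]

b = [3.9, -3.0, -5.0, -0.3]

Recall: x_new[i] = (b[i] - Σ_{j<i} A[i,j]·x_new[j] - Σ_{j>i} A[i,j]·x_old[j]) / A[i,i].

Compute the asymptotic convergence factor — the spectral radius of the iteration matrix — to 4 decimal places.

0.5345

Write A = D+L+U with D = diag(5.2, -7.3, 5.8, 8.4).
Gauss-Seidel: T = -(D+L)⁻¹U, row 0 first, T[0,1] = -(1.8)/(5.2) = -0.3462; later rows by forward substitution.
  T[0,:] = [+0.0000  -0.3462  +0.3654  -0.2115]
  T[1,:] = [+0.0000  -0.0190  +0.5680  +0.3035]
  T[2,:] = [+0.0000  -0.0061  -0.3336  -0.4407]
  T[3,:] = [+0.0000  +0.1066  -0.1622  +0.1170]
|λ(T)| sorted: 0.5345, 0.1564, 0.1564, 0.0000.
ρ = 0.5345; 0.5345 < 1: convergent.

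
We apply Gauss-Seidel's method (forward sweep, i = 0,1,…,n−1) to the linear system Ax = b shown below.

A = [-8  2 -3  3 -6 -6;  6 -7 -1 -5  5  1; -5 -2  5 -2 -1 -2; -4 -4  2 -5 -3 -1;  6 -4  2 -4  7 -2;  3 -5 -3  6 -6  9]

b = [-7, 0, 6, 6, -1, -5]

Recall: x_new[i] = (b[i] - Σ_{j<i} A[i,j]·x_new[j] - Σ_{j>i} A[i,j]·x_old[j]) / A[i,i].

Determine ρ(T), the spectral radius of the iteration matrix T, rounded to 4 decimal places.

1.3481

Split A = D + L + U, D = diag(-8, -7, 5, -5, 7, 9).
T_GS = -(D+L)⁻¹U: row 0 first, T[0,3] = -(3)/(-8) = +0.3750; later rows by forward substitution.
  T[0,:] = [+0.0000 +0.2500 -0.3750 +0.3750 -0.7500 -0.7500]
  T[1,:] = [+0.0000 +0.2143 -0.4643 -0.3929 +0.0714 -0.5000]
  T[2,:] = [+0.0000 +0.3357 -0.5607 +0.6179 -0.5214 -0.5500]
  T[3,:] = [+0.0000 -0.2371 +0.4471 +0.2614 -0.2657 +0.5800]
  T[4,:] = [+0.0000 -0.3233 +0.4718 -0.5731 +0.6808 +1.1314]
  T[5,:] = [+0.0000 +0.0902 -0.3034 -0.6936 +0.7469 +0.1565]
moduli |λ_i(T)| = 1.3481, 0.6961, 0.1858, 0.1858, 0.0252, 0.0000.
ρ(T) = max|λ| = 1.3481; 1.3481 > 1: divergent.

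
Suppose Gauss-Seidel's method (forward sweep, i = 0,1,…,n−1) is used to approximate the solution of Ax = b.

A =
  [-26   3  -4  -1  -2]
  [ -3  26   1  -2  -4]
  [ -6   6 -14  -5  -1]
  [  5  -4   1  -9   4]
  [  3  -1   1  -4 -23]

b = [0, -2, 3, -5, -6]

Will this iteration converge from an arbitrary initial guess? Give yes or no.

Diagonal D = diag(-26, 26, -14, -9, -23); L, U strict lower/upper.
Gauss-Seidel: T = -(D+L)⁻¹U, row 0 first, T[0,4] = -(-2)/(-26) = -0.0769; later rows by forward substitution.
  T[0,:] = [+0.0000, +0.1154, -0.1538, -0.0385, -0.0769]
  T[1,:] = [+0.0000, +0.0133, -0.0562, +0.0725, +0.1450]
  T[2,:] = [+0.0000, -0.0437, +0.0418, -0.3096, +0.0237]
  T[3,:] = [+0.0000, +0.0533, -0.0558, -0.0880, +0.3399]
  T[4,:] = [+0.0000, +0.0033, -0.0061, -0.0063, -0.0744]
eigenvalue magnitudes: 0.1734, 0.1318, 0.1318, 0.0305, 0.0000.
ρ(T) = max|λ| = 0.1734; 0.1734 < 1: convergent.

yes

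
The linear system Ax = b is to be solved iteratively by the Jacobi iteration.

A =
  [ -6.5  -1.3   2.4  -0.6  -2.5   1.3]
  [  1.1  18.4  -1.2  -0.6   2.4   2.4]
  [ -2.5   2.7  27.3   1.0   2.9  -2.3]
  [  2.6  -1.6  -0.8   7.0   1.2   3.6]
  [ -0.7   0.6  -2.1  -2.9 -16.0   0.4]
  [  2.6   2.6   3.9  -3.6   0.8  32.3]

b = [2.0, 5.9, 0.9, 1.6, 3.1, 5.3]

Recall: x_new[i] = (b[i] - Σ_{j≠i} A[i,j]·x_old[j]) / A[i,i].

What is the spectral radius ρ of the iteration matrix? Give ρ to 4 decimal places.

Write A = D+L+U with D = diag(-6.5, 18.4, 27.3, 7, -16, 32.3).
T_J = -D⁻¹(L+U): T[0,3] = -(-0.6)/(-6.5) = -0.0923; T[0,0] = 0.
  T[0,:] = [+0.0000  -0.2000  +0.3692  -0.0923  -0.3846  +0.2000]
  T[1,:] = [-0.0598  +0.0000  +0.0652  +0.0326  -0.1304  -0.1304]
  T[2,:] = [+0.0916  -0.0989  +0.0000  -0.0366  -0.1062  +0.0842]
  T[3,:] = [-0.3714  +0.2286  +0.1143  +0.0000  -0.1714  -0.5143]
  T[4,:] = [-0.0437  +0.0375  -0.1313  -0.1812  +0.0000  +0.0250]
  T[5,:] = [-0.0805  -0.0805  -0.1207  +0.1115  -0.0248  +0.0000]
|eigenvalues of T|: 0.3720, 0.2948, 0.2948, 0.2115, 0.1422, 0.0017.
ρ = 0.3720; 0.3720 < 1, so it converges for any x₀.

0.3720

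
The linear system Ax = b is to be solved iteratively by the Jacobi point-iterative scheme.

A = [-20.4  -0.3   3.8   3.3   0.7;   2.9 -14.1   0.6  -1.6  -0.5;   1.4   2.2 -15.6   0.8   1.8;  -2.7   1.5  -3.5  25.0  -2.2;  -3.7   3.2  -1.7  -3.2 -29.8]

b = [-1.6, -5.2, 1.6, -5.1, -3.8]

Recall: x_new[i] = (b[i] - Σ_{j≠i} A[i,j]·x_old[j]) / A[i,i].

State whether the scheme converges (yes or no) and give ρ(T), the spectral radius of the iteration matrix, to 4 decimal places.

yes, ρ = 0.2125

Split A = D + L + U, D = diag(-20.4, -14.1, -15.6, 25, -29.8).
Jacobi: T = -D⁻¹(L+U), T[1,2] = -(0.6)/(-14.1) = +0.0426; T[1,1] = 0.
  T[0,:] = [+0.0000, -0.0147, +0.1863, +0.1618, +0.0343]
  T[1,:] = [+0.2057, +0.0000, +0.0426, -0.1135, -0.0355]
  T[2,:] = [+0.0897, +0.1410, +0.0000, +0.0513, +0.1154]
  T[3,:] = [+0.1080, -0.0600, +0.1400, +0.0000, +0.0880]
  T[4,:] = [-0.1242, +0.1074, -0.0570, -0.1074, +0.0000]
|roots of det(T-λI)|: 0.2125, 0.1708, 0.1708, 0.1652, 0.1652.
ρ(T) = max|λ| = 0.2125; 0.2125 < 1 ⇒ converges.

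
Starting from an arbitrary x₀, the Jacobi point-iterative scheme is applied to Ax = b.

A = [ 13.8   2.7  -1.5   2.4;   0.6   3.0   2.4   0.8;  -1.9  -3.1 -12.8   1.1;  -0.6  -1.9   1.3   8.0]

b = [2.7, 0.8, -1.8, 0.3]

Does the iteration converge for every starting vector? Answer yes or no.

A = D + L + U where D = diag(13.8, 3, -12.8, 8).
Jacobi: T = -D⁻¹(L+U), T[0,1] = -(2.7)/(13.8) = -0.1957; T[0,0] = 0.
  T[0,:] = [+0.0000 -0.1957 +0.1087 -0.1739]
  T[1,:] = [-0.2000 +0.0000 -0.8000 -0.2667]
  T[2,:] = [-0.1484 -0.2422 +0.0000 +0.0859]
  T[3,:] = [+0.0750 +0.2375 -0.1625 +0.0000]
moduli |λ_i(T)| = 0.4577, 0.2677, 0.2677, 0.0264.
ρ(T) = max|λ| = 0.4577; 0.4577 < 1: convergent.

yes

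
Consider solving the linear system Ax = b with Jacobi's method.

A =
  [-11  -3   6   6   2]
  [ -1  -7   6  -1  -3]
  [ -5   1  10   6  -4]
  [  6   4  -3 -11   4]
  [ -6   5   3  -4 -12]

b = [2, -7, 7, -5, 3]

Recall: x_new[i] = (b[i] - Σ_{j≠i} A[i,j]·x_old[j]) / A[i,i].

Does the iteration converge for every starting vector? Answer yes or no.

no

Let D = diag(-11, -7, 10, -11, -12); L, U the strict triangles.
T_J = -D⁻¹(L+U): T[3,2] = -(-3)/(-11) = -0.2727; T[3,3] = 0.
  T[0,:] = [+0.0000  -0.2727  +0.5455  +0.5455  +0.1818]
  T[1,:] = [-0.1429  +0.0000  +0.8571  -0.1429  -0.4286]
  T[2,:] = [+0.5000  -0.1000  +0.0000  -0.6000  +0.4000]
  T[3,:] = [+0.5455  +0.3636  -0.2727  +0.0000  +0.3636]
  T[4,:] = [-0.5000  +0.4167  +0.2500  -0.3333  +0.0000]
|roots of det(T-λI)|: 1.1617, 0.6483, 0.6483, 0.6367, 0.6367.
spectral radius ρ = 1.1617; 1.1617 > 1 ⇒ diverges.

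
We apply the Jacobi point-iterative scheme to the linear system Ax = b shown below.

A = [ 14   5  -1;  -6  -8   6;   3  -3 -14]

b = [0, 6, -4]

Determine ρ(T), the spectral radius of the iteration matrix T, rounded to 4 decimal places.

0.4693

Write A = D+L+U with D = diag(14, -8, -14).
Jacobi: T = -D⁻¹(L+U), T[0,2] = -(-1)/(14) = +0.0714; T[0,0] = 0.
  T[0,:] = [+0.0000, -0.3571, +0.0714]
  T[1,:] = [-0.7500, +0.0000, +0.7500]
  T[2,:] = [+0.2143, -0.2143, +0.0000]
|roots of det(T-λI)|: 0.4693, 0.3128, 0.3128.
spectral radius ρ = 0.4693; 0.4693 < 1 ⇒ converges.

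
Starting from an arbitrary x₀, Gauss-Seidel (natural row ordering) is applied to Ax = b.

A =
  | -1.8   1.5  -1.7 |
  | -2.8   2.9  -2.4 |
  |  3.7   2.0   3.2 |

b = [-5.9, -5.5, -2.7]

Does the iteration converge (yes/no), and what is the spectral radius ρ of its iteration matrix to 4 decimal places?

Write A = D+L+U with D = diag(-1.8, 2.9, 3.2).
T_GS = -(D+L)⁻¹U: row 0 first, T[0,1] = -(1.5)/(-1.8) = +0.8333; later rows by forward substitution.
  T[0,:] = [+0.0000, +0.8333, -0.9444]
  T[1,:] = [+0.0000, +0.8046, -0.0843]
  T[2,:] = [+0.0000, -1.4664, +1.1447]
|eigenvalues of T|: 1.3652, 0.5841, 0.0000.
ρ = 1.3652; 1.3652 > 1 ⇒ diverges.

no, ρ = 1.3652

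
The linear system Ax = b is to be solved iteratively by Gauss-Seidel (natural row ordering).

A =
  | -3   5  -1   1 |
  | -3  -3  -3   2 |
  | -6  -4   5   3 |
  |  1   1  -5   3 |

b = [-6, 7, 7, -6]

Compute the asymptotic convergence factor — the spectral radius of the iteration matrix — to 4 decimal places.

Diagonal D = diag(-3, -3, 5, 3); L, U strict lower/upper.
Gauss-Seidel: T = -(D+L)⁻¹U, row 0 first, T[0,2] = -(-1)/(-3) = -0.3333; later rows by forward substitution.
  T[0,:] = [+0.0000 +1.6667 -0.3333 +0.3333]
  T[1,:] = [+0.0000 -1.6667 -0.6667 +0.3333]
  T[2,:] = [+0.0000 +0.6667 -0.9333 +0.0667]
  T[3,:] = [+0.0000 +1.1111 -1.2222 -0.1111]
moduli |λ_i(T)| = 1.5768, 0.8993, 0.2351, 0.0000.
ρ(T) = max|λ| = 1.5768; 1.5768 > 1: divergent.

1.5768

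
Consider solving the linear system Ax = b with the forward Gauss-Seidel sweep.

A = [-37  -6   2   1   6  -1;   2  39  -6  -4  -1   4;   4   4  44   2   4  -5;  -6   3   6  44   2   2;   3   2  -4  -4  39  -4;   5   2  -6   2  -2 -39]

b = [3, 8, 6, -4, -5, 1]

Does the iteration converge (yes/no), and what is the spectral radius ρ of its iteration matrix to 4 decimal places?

yes, ρ = 0.1555

Diagonal D = diag(-37, 39, 44, 44, 39, -39); L, U strict lower/upper.
GS T = -(D+L)⁻¹U: row 0 first, T[0,2] = -(2)/(-37) = +0.0541; later rows by forward substitution.
  T[0,:] = [+0.0000, -0.1622, +0.0541, +0.0270, +0.1622, -0.0270]
  T[1,:] = [+0.0000, +0.0083, +0.1511, +0.1012, +0.0173, -0.1012]
  T[2,:] = [+0.0000, +0.0140, -0.0186, -0.0571, -0.1072, +0.1253]
  T[3,:] = [+0.0000, -0.0246, -0.0004, +0.0046, -0.0099, -0.0593]
  T[4,:] = [+0.0000, +0.0110, -0.0139, -0.0127, -0.0254, +0.1166]
  T[5,:] = [+0.0000, -0.0243, +0.0182, +0.0183, +0.0390, -0.0370]
eigenvalue magnitudes: 0.1555, 0.0606, 0.0575, 0.0575, 0.0218, 0.0000.
ρ = 0.1555; 0.1555 < 1 ⇒ converges.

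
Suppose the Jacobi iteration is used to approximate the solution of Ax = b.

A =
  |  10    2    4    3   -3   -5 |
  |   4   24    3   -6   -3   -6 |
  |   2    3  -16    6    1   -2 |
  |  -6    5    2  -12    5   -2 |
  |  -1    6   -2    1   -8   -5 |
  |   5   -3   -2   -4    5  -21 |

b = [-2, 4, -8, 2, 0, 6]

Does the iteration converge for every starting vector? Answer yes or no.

yes

Let D = diag(10, 24, -16, -12, -8, -21); L, U the strict triangles.
T_J = -D⁻¹(L+U): T[5,2] = -(-2)/(-21) = -0.0952; T[5,5] = 0.
  T[0,:] = [+0.0000  -0.2000  -0.4000  -0.3000  +0.3000  +0.5000]
  T[1,:] = [-0.1667  +0.0000  -0.1250  +0.2500  +0.1250  +0.2500]
  T[2,:] = [+0.1250  +0.1875  +0.0000  +0.3750  +0.0625  -0.1250]
  T[3,:] = [-0.5000  +0.4167  +0.1667  +0.0000  +0.4167  -0.1667]
  T[4,:] = [-0.1250  +0.7500  -0.2500  +0.1250  +0.0000  -0.6250]
  T[5,:] = [+0.2381  -0.1429  -0.0952  -0.1905  +0.2381  +0.0000]
|λ(T)| sorted: 0.8609, 0.5209, 0.5209, 0.3718, 0.3718, 0.1535.
spectral radius ρ = 0.8609; 0.8609 < 1: convergent.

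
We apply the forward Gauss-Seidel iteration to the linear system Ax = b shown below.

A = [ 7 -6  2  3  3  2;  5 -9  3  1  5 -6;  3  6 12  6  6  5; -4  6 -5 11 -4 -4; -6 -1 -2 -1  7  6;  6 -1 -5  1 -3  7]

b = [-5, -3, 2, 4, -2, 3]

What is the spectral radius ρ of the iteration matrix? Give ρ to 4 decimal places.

A = D + L + U where D = diag(7, -9, 12, 11, 7, 7).
T_GS = -(D+L)⁻¹U: row 0 first, T[0,2] = -(2)/(7) = -0.2857; later rows by forward substitution.
  T[0,:] = [+0.0000, +0.8571, -0.2857, -0.4286, -0.4286, -0.2857]
  T[1,:] = [+0.0000, +0.4762, +0.1746, -0.1270, +0.3175, -0.8254]
  T[2,:] = [+0.0000, -0.4524, -0.0159, -0.3294, -0.5516, +0.0675]
  T[3,:] = [+0.0000, -0.1537, -0.2063, -0.2363, -0.2161, +0.7406]
  T[4,:] = [+0.0000, +0.6515, -0.2540, -0.5133, -0.5105, -1.0949]
  T[5,:] = [+0.0000, -0.6886, +0.1791, -0.0723, -0.1692, -0.3999]
eigenvalue magnitudes: 1.2122, 0.9646, 0.7260, 0.3401, 0.1322, 0.0000.
ρ = 1.2122; 1.2122 > 1: divergent.

1.2122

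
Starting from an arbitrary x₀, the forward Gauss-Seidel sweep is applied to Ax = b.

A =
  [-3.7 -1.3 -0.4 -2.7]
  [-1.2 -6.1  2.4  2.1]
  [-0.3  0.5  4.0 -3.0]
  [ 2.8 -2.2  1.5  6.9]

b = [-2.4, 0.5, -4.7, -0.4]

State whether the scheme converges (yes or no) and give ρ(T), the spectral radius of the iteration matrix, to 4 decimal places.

Diagonal D = diag(-3.7, -6.1, 4, 6.9); L, U strict lower/upper.
GS T = -(D+L)⁻¹U: row 0 first, T[0,3] = -(-2.7)/(-3.7) = -0.7297; later rows by forward substitution.
  T[0,:] = [+0.0000  -0.3514  -0.1081  -0.7297]
  T[1,:] = [+0.0000  +0.0691  +0.4147  +0.4878]
  T[2,:] = [+0.0000  -0.0350  -0.0599  +0.6343]
  T[3,:] = [+0.0000  +0.1722  +0.1891  +0.3138]
eigenvalue magnitudes: 0.6886, 0.2472, 0.2472, 0.0000.
ρ(T) = max|λ| = 0.6886; 0.6886 < 1, so it converges for any x₀.

yes, ρ = 0.6886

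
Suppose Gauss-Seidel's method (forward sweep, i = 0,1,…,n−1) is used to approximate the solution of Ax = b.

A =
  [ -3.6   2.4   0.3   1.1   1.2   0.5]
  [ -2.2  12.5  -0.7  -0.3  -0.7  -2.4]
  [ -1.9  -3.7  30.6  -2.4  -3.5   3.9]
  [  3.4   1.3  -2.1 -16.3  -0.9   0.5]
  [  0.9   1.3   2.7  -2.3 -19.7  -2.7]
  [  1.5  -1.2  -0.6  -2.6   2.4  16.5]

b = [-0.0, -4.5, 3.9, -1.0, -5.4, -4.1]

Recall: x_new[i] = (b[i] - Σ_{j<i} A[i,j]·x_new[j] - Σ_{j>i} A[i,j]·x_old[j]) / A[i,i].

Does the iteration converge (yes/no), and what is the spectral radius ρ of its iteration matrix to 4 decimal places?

yes, ρ = 0.2445

Write A = D+L+U with D = diag(-3.6, 12.5, 30.6, -16.3, -19.7, 16.5).
GS T = -(D+L)⁻¹U: row 0 first, T[0,2] = -(0.3)/(-3.6) = +0.0833; later rows by forward substitution.
  T[0,:] = [+0.0000  +0.6667  +0.0833  +0.3056  +0.3333  +0.1389]
  T[1,:] = [+0.0000  +0.1173  +0.0707  +0.0778  +0.1147  +0.2164]
  T[2,:] = [+0.0000  +0.0556  +0.0137  +0.1068  +0.1489  -0.0927]
  T[3,:] = [+0.0000  +0.1413  +0.0213  +0.0562  +0.0043  +0.0888]
  T[4,:] = [+0.0000  +0.0293  +0.0079  +0.0272  +0.0427  -0.1395]
  T[5,:] = [+0.0000  -0.0321  +0.0003  -0.0133  -0.0221  +0.0340]
moduli |λ_i(T)| = 0.2445, 0.0704, 0.0704, 0.0528, 0.0315, 0.0000.
ρ(T) = max|λ| = 0.2445; 0.2445 < 1, so it converges for any x₀.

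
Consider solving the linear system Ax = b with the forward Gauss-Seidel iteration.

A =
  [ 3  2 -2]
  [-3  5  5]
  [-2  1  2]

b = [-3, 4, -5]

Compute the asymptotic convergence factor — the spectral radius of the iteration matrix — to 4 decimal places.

1.1476

Split A = D + L + U, D = diag(3, 5, 2).
GS T = -(D+L)⁻¹U: row 0 first, T[0,1] = -(2)/(3) = -0.6667; later rows by forward substitution.
  T[0,:] = [+0.0000 -0.6667 +0.6667]
  T[1,:] = [+0.0000 -0.4000 -0.6000]
  T[2,:] = [+0.0000 -0.4667 +0.9667]
eigenvalue magnitudes: 1.1476, 0.5809, 0.0000.
ρ = 1.1476; 1.1476 > 1 ⇒ diverges.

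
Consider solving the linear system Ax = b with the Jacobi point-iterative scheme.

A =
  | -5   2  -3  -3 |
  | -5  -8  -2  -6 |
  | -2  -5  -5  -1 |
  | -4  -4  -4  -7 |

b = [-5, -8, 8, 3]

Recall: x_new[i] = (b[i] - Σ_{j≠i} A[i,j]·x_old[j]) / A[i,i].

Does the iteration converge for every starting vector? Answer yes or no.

no

Write A = D+L+U with D = diag(-5, -8, -5, -7).
Jacobi T = -D⁻¹(L+U): T[0,2] = -(-3)/(-5) = -0.6000; T[0,0] = 0.
  T[0,:] = [+0.0000  +0.4000  -0.6000  -0.6000]
  T[1,:] = [-0.6250  +0.0000  -0.2500  -0.7500]
  T[2,:] = [-0.4000  -1.0000  +0.0000  -0.2000]
  T[3,:] = [-0.5714  -0.5714  -0.5714  +0.0000]
|λ(T)| sorted: 1.4187, 0.6487, 0.6487, 0.5169.
spectral radius ρ = 1.4187; 1.4187 > 1, so it fails to converge.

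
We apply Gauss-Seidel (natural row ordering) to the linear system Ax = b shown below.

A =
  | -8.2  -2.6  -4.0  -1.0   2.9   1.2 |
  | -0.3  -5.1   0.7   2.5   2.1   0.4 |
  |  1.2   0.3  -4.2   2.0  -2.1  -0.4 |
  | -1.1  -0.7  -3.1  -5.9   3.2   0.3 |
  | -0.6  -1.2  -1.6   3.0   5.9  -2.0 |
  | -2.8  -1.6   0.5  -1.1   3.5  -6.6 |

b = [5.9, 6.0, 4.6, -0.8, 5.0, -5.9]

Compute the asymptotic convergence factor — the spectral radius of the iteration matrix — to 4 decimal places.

Diagonal D = diag(-8.2, -5.1, -4.2, -5.9, 5.9, -6.6); L, U strict lower/upper.
Gauss-Seidel: T = -(D+L)⁻¹U, row 0 first, T[0,5] = -(1.2)/(-8.2) = +0.1463; later rows by forward substitution.
  T[0,:] = [+0.0000, -0.3171, -0.4878, -0.1220, +0.3537, +0.1463]
  T[1,:] = [+0.0000, +0.0187, +0.1659, +0.4974, +0.3910, +0.0698]
  T[2,:] = [+0.0000, -0.0893, -0.1275, +0.4769, -0.3710, -0.0484]
  T[3,:] = [+0.0000, +0.1038, +0.1383, -0.2868, +0.6250, +0.0407]
  T[4,:] = [+0.0000, -0.1054, -0.1207, +0.3639, -0.3029, +0.3342]
  T[5,:] = [+0.0000, +0.0500, +0.0700, +0.2081, -0.5377, +0.0878]
moduli |λ_i(T)| = 0.8388, 0.3676, 0.3676, 0.2959, 0.0482, 0.0000.
spectral radius ρ = 0.8388; 0.8388 < 1: convergent.

0.8388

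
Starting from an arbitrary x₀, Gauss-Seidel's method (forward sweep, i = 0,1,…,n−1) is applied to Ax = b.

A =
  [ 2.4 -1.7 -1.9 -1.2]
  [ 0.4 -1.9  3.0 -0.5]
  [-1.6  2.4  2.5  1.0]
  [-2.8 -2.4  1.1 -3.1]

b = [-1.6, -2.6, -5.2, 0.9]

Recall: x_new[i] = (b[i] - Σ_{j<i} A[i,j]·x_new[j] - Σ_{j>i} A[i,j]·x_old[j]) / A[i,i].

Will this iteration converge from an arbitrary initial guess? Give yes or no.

no

Split A = D + L + U, D = diag(2.4, -1.9, 2.5, -3.1).
T_GS = -(D+L)⁻¹U: row 0 first, T[0,1] = -(-1.7)/(2.4) = +0.7083; later rows by forward substitution.
  T[0,:] = [+0.0000  +0.7083  +0.7917  +0.5000]
  T[1,:] = [+0.0000  +0.1491  +1.7456  -0.1579]
  T[2,:] = [+0.0000  +0.3102  -1.1691  +0.0716]
  T[3,:] = [+0.0000  -0.6452  -2.4813  -0.3040]
|roots of det(T-λI)|: 1.3461, 0.5591, 0.5369, 0.0000.
ρ = 1.3461; 1.3461 > 1: divergent.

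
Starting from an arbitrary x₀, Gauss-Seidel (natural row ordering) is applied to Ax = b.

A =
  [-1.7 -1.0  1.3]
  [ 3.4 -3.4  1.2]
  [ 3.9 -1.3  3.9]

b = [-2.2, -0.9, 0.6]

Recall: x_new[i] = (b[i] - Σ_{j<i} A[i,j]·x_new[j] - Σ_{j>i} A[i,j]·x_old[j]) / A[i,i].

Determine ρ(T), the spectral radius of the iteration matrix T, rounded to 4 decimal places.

Diagonal D = diag(-1.7, -3.4, 3.9); L, U strict lower/upper.
Gauss-Seidel: T = -(D+L)⁻¹U, row 0 first, T[0,1] = -(-1)/(-1.7) = -0.5882; later rows by forward substitution.
  T[0,:] = [+0.0000 -0.5882 +0.7647]
  T[1,:] = [+0.0000 -0.5882 +1.1176]
  T[2,:] = [+0.0000 +0.3922 -0.3922]
|eigenvalues of T|: 1.1595, 0.1791, 0.0000.
ρ(T) = max|λ| = 1.1595; 1.1595 > 1 ⇒ diverges.

1.1595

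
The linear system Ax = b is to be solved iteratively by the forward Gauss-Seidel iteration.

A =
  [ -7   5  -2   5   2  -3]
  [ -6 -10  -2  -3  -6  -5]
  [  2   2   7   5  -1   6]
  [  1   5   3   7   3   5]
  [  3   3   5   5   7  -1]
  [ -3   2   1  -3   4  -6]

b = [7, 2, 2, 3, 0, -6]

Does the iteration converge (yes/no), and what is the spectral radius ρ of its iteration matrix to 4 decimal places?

no, ρ = 1.3281

Diagonal D = diag(-7, -10, 7, 7, 7, -6); L, U strict lower/upper.
T_GS = -(D+L)⁻¹U: row 0 first, T[0,5] = -(-3)/(-7) = -0.4286; later rows by forward substitution.
  T[0,:] = [+0.0000  +0.7143  -0.2857  +0.7143  +0.2857  -0.4286]
  T[1,:] = [+0.0000  -0.4286  -0.0286  -0.7286  -0.7714  -0.2429]
  T[2,:] = [+0.0000  -0.0816  +0.0898  -0.7102  +0.2816  -0.6653]
  T[3,:] = [+0.0000  +0.2391  +0.0227  +0.7227  -0.0391  -0.1945]
  T[4,:] = [+0.0000  -0.2349  +0.0543  -0.0028  +0.0349  +1.0447]
  T[5,:] = [+0.0000  -0.7897  +0.1731  -1.0816  -0.3103  +0.8162]
|λ(T)| sorted: 1.3281, 0.5514, 0.5514, 0.2177, 0.0355, 0.0000.
ρ(T) = max|λ| = 1.3281; 1.3281 > 1, so it fails to converge.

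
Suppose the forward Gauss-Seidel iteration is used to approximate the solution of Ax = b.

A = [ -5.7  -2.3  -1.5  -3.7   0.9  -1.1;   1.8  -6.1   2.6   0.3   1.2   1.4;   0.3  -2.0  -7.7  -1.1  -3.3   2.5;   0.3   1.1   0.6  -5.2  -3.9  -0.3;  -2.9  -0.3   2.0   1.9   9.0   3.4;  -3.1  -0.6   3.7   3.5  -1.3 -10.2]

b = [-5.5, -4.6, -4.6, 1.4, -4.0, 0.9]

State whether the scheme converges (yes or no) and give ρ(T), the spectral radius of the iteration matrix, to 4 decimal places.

yes, ρ = 0.9464

Diagonal D = diag(-5.7, -6.1, -7.7, -5.2, 9, -10.2); L, U strict lower/upper.
Gauss-Seidel: T = -(D+L)⁻¹U, row 0 first, T[0,2] = -(-1.5)/(-5.7) = -0.2632; later rows by forward substitution.
  T[0,:] = [+0.0000  -0.4035  -0.2632  -0.6491  +0.1579  -0.1930]
  T[1,:] = [+0.0000  -0.1191  +0.3486  -0.1424  +0.2433  +0.1726]
  T[2,:] = [+0.0000  +0.0152  -0.1008  -0.1312  -0.4856  +0.2723]
  T[3,:] = [+0.0000  -0.0467  +0.0469  -0.0827  -0.7455  -0.0009]
  T[4,:] = [+0.0000  -0.1275  -0.0607  -0.1673  +0.3243  -0.4945]
  T[5,:] = [+0.0000  +0.1354  +0.0467  +0.1510  -0.5356  +0.2100]
|λ(T)| sorted: 0.9464, 0.3132, 0.3132, 0.2941, 0.0775, 0.0000.
ρ(T) = max|λ| = 0.9464; 0.9464 < 1: convergent.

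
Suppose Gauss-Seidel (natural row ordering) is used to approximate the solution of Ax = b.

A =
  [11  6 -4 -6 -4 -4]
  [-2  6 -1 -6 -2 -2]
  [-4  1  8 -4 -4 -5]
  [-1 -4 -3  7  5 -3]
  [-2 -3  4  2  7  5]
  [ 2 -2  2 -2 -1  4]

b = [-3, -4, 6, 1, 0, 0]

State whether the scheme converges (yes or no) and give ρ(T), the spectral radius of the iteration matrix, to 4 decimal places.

no, ρ = 1.4869

Write A = D+L+U with D = diag(11, 6, 8, 7, 7, 4).
T_GS = -(D+L)⁻¹U: row 0 first, T[0,5] = -(-4)/(11) = +0.3636; later rows by forward substitution.
  T[0,:] = [+0.0000 -0.5455 +0.3636 +0.5455 +0.3636 +0.3636]
  T[1,:] = [+0.0000 -0.1818 +0.2879 +1.1818 +0.4545 +0.4545]
  T[2,:] = [+0.0000 -0.2500 +0.1458 +0.6250 +0.6250 +0.7500]
  T[3,:] = [+0.0000 -0.2890 +0.2790 +1.0211 -0.1347 +1.0617]
  T[4,:] = [+0.0000 -0.0083 +0.0642 +0.0135 -0.0199 -1.1475]
  T[5,:] = [+0.0000 +0.1603 +0.0447 +0.5196 -0.3394 -0.0856]
moduli |λ_i(T)| = 1.4869, 0.8769, 0.3879, 0.3879, 0.0591, 0.0000.
spectral radius ρ = 1.4869; 1.4869 > 1 ⇒ diverges.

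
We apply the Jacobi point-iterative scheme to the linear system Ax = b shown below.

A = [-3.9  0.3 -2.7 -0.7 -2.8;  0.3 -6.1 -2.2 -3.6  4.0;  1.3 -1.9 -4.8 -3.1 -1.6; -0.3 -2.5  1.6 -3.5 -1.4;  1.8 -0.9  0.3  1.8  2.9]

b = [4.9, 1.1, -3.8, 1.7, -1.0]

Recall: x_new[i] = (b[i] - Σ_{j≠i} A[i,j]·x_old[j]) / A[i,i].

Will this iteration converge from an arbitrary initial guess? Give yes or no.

Diagonal D = diag(-3.9, -6.1, -4.8, -3.5, 2.9); L, U strict lower/upper.
T_J = -D⁻¹(L+U): T[1,2] = -(-2.2)/(-6.1) = -0.3607; T[1,1] = 0.
  T[0,:] = [+0.0000 +0.0769 -0.6923 -0.1795 -0.7179]
  T[1,:] = [+0.0492 +0.0000 -0.3607 -0.5902 +0.6557]
  T[2,:] = [+0.2708 -0.3958 +0.0000 -0.6458 -0.3333]
  T[3,:] = [-0.0857 -0.7143 +0.4571 +0.0000 -0.4000]
  T[4,:] = [-0.6207 +0.3103 -0.1034 -0.6207 +0.0000]
|eigenvalues of T|: 1.1845, 0.8136, 0.8136, 0.5953, 0.5953.
ρ(T) = max|λ| = 1.1845; 1.1845 > 1: divergent.

no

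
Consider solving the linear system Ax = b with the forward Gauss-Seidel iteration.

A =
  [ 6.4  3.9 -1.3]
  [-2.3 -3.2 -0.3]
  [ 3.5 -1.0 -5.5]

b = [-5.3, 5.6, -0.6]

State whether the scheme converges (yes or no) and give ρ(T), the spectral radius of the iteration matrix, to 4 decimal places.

yes, ρ = 0.6655

Split A = D + L + U, D = diag(6.4, -3.2, -5.5).
GS T = -(D+L)⁻¹U: row 0 first, T[0,1] = -(3.9)/(6.4) = -0.6094; later rows by forward substitution.
  T[0,:] = [+0.0000 -0.6094 +0.2031]
  T[1,:] = [+0.0000 +0.4380 -0.2397]
  T[2,:] = [+0.0000 -0.4674 +0.1729]
|eigenvalues of T|: 0.6655, 0.0546, 0.0000.
ρ = 0.6655; 0.6655 < 1: convergent.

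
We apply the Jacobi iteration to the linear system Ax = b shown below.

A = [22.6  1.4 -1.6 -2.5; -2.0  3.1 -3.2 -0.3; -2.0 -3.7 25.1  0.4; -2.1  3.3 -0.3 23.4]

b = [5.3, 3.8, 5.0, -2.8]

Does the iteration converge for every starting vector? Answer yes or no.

Let D = diag(22.6, 3.1, 25.1, 23.4); L, U the strict triangles.
Jacobi: T = -D⁻¹(L+U), T[1,3] = -(-0.3)/(3.1) = +0.0968; T[1,1] = 0.
  T[0,:] = [+0.0000, -0.0619, +0.0708, +0.1106]
  T[1,:] = [+0.6452, +0.0000, +1.0323, +0.0968]
  T[2,:] = [+0.0797, +0.1474, +0.0000, -0.0159]
  T[3,:] = [+0.0897, -0.1410, +0.0128, +0.0000]
eigenvalue magnitudes: 0.3356, 0.2358, 0.2358, 0.1239.
ρ(T) = max|λ| = 0.3356; 0.3356 < 1: convergent.

yes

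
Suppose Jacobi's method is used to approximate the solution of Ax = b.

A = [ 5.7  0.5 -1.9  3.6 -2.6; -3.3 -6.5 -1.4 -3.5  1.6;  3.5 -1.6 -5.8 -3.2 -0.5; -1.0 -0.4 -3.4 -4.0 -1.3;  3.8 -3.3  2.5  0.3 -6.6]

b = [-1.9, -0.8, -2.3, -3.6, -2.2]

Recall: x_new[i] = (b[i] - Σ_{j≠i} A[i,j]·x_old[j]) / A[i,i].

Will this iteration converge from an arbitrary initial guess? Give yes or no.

no

A = D + L + U where D = diag(5.7, -6.5, -5.8, -4, -6.6).
Jacobi: T = -D⁻¹(L+U), T[2,1] = -(-1.6)/(-5.8) = -0.2759; T[2,2] = 0.
  T[0,:] = [+0.0000  -0.0877  +0.3333  -0.6316  +0.4561]
  T[1,:] = [-0.5077  +0.0000  -0.2154  -0.5385  +0.2462]
  T[2,:] = [+0.6034  -0.2759  +0.0000  -0.5517  -0.0862]
  T[3,:] = [-0.2500  -0.1000  -0.8500  +0.0000  -0.3250]
  T[4,:] = [+0.5758  -0.5000  +0.3788  +0.0455  +0.0000]
eigenvalue magnitudes: 1.2364, 0.8013, 0.4170, 0.4170, 0.1276.
ρ(T) = max|λ| = 1.2364; 1.2364 > 1: divergent.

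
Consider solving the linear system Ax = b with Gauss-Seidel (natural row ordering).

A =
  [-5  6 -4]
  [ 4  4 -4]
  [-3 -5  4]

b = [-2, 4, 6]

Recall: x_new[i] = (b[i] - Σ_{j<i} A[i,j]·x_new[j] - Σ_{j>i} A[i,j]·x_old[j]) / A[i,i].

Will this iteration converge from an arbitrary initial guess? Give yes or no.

no

A = D + L + U where D = diag(-5, 4, 4).
GS T = -(D+L)⁻¹U: row 0 first, T[0,1] = -(6)/(-5) = +1.2000; later rows by forward substitution.
  T[0,:] = [+0.0000, +1.2000, -0.8000]
  T[1,:] = [+0.0000, -1.2000, +1.8000]
  T[2,:] = [+0.0000, -0.6000, +1.6500]
moduli |λ_i(T)| = 1.2000, 0.7500, 0.0000.
ρ(T) = max|λ| = 1.2000; 1.2000 > 1, so it fails to converge.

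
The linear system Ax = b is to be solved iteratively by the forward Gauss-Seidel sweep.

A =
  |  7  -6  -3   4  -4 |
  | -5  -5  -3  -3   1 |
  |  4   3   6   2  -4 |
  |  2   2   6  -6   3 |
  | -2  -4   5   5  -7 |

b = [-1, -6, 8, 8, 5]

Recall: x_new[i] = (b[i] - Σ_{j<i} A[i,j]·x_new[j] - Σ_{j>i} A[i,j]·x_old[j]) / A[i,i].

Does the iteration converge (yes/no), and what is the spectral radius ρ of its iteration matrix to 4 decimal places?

no, ρ = 1.4884

Let D = diag(7, -5, 6, -6, -7); L, U the strict triangles.
Gauss-Seidel: T = -(D+L)⁻¹U, row 0 first, T[0,4] = -(-4)/(7) = +0.5714; later rows by forward substitution.
  T[0,:] = [+0.0000 +0.8571 +0.4286 -0.5714 +0.5714]
  T[1,:] = [+0.0000 -0.8571 -1.0286 -0.0286 -0.3714]
  T[2,:] = [+0.0000 -0.1429 +0.2286 +0.0619 +0.4714]
  T[3,:] = [+0.0000 -0.1429 +0.0286 -0.1381 +1.0381]
  T[4,:] = [+0.0000 +0.0408 +0.6490 +0.1252 +1.1272]
eigenvalue magnitudes: 1.4884, 0.9753, 0.2270, 0.0743, 0.0000.
spectral radius ρ = 1.4884; 1.4884 > 1: divergent.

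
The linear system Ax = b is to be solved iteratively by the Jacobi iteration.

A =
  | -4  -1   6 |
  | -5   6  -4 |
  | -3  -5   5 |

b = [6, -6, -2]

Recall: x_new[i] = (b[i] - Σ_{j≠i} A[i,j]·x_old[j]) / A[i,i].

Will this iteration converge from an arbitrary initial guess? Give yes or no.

no

Diagonal D = diag(-4, 6, 5); L, U strict lower/upper.
T_J = -D⁻¹(L+U): T[2,1] = -(-5)/(5) = +1.0000; T[2,2] = 0.
  T[0,:] = [+0.0000 -0.2500 +1.5000]
  T[1,:] = [+0.8333 +0.0000 +0.6667]
  T[2,:] = [+0.6000 +1.0000 +0.0000]
moduli |λ_i(T)| = 1.4642, 0.8862, 0.8862.
ρ(T) = max|λ| = 1.4642; 1.4642 > 1 ⇒ diverges.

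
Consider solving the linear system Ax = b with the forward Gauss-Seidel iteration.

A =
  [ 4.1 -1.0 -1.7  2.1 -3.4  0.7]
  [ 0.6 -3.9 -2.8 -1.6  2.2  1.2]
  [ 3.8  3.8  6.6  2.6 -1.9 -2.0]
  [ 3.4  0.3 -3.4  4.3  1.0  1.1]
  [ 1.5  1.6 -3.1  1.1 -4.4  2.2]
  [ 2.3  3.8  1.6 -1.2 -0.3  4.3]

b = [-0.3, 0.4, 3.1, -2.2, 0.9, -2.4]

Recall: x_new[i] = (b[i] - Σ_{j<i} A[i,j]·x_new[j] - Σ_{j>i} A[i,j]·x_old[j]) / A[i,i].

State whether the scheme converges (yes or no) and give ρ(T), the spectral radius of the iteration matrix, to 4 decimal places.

no, ρ = 1.2054

A = D + L + U where D = diag(4.1, -3.9, 6.6, 4.3, -4.4, 4.3).
T_GS = -(D+L)⁻¹U: row 0 first, T[0,3] = -(2.1)/(4.1) = -0.5122; later rows by forward substitution.
  T[0,:] = [+0.0000  +0.2439  +0.4146  -0.5122  +0.8293  -0.1707]
  T[1,:] = [+0.0000  +0.0375  -0.6542  -0.4891  +0.6917  +0.2814]
  T[2,:] = [+0.0000  -0.1620  +0.1379  +0.1825  -0.5878  +0.2393]
  T[3,:] = [+0.0000  -0.3236  -0.1732  +0.5834  -1.4013  +0.0488]
  T[4,:] = [+0.0000  +0.1301  -0.2370  -0.3352  +0.5980  +0.3877]
  T[5,:] = [+0.0000  -0.1846  +0.2401  +0.7777  -1.1854  -0.2058]
|eigenvalues of T|: 1.2054, 0.5462, 0.3583, 0.3583, 0.0507, 0.0000.
spectral radius ρ = 1.2054; 1.2054 > 1: divergent.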